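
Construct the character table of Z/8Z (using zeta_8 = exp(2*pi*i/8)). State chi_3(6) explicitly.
Character table of Z/8Z (irreps indexed chi_0,...,chi_7 with chi_k(m) = zeta_8^(k*m), zeta_8 = exp(2*pi*i/8)):
  irrep \ class  {0} (size 1)  {1} (size 1)    {2} (size 1)  {3} (size 1)    {4} (size 1)  {5} (size 1)    {6} (size 1)  {7} (size 1)  
  chi_0          1             1               1             1               1             1               1             1             
  chi_1          1             exp(I*pi/4)     I             exp(3*I*pi/4)   -1            exp(-3*I*pi/4)  -I            exp(-I*pi/4)  
  chi_2          1             I               -1            -I              1             I               -1            -I            
  chi_3          1             exp(3*I*pi/4)   -I            exp(I*pi/4)     -1            exp(-I*pi/4)    I             exp(-3*I*pi/4)
  chi_4          1             -1              1             -1              1             -1              1             -1            
  chi_5          1             exp(-3*I*pi/4)  I             exp(-I*pi/4)    -1            exp(I*pi/4)     -I            exp(3*I*pi/4) 
  chi_6          1             -I              -1            I               1             -I              -1            I             
  chi_7          1             exp(-I*pi/4)    -I            exp(-3*I*pi/4)  -1            exp(3*I*pi/4)   I             exp(I*pi/4)   

Spot check: chi_3(6) = zeta_8^(3*6) = zeta_8^18 = I.

Justification: Z/8Z is abelian, so all 8 irreducible complex representations are 1-dimensional. They are given by chi_k(m) = zeta_8^(k*m) for k = 0,...,7. Row orthogonality: sum_m chi_k(m) conj(chi_l(m)) = 8 * [k = l].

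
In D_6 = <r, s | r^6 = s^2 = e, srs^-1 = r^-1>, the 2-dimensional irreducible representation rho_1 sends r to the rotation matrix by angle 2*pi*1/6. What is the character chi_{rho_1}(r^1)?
chi_{rho_1}(r^1) = 2*cos(2*pi*1*1/6) = 1

Details: rho_1(r^1) is rotation by angle 2*pi*1*1/6, whose trace is 2*cos(2*pi*1*1/6) = 1.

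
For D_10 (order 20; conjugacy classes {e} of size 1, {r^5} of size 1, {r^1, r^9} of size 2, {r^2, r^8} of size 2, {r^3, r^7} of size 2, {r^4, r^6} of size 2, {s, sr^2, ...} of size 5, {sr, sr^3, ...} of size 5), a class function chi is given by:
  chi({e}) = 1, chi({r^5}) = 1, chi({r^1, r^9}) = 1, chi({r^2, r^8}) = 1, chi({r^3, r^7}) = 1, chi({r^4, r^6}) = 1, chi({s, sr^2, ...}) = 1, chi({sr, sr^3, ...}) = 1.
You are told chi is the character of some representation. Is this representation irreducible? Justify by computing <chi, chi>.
Irreducible: <chi, chi> = 1.

<chi, chi> = (1/|G|) sum_C |C| * |chi(C)|^2 = (1/20)[1*|1|^2 + 1*|1|^2 + 2*|1|^2 + 2*|1|^2 + 2*|1|^2 + 2*|1|^2 + 5*|1|^2 + 5*|1|^2]
  = (1/20)[(1) + (1) + (2) + (2) + (2) + (2) + (5) + (5)] = 20/20 = 1.
A character is irreducible iff <chi, chi> = 1, so this representation is irreducible.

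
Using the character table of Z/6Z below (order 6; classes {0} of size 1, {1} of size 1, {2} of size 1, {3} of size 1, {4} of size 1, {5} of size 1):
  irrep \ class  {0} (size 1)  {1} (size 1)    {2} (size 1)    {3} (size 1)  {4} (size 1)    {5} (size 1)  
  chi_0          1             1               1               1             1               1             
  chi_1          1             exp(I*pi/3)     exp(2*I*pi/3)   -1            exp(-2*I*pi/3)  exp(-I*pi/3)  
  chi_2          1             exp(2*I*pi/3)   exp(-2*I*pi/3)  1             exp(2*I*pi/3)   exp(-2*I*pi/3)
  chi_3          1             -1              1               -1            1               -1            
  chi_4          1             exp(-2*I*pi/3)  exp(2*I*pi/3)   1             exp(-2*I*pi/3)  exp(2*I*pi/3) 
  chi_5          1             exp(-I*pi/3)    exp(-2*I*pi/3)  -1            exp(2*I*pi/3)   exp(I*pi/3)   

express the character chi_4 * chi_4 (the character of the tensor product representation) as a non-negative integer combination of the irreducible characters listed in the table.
chi_4 tensor chi_4 = chi_2 (all other irreducibles have multiplicity 0).

Derivation: The character of a tensor product is the pointwise product (chi_4 * chi_4)(C) = chi_4(C) * chi_4(C):
  {0}: (1)*(1), {1}: (exp(-2*I*pi/3))*(exp(-2*I*pi/3)), {2}: (exp(2*I*pi/3))*(exp(2*I*pi/3)), {3}: (1)*(1), {4}: (exp(-2*I*pi/3))*(exp(-2*I*pi/3)), {5}: (exp(2*I*pi/3))*(exp(2*I*pi/3))
so (chi_4 * chi_4) takes values
  {0} -> 1, {1} -> exp(2*I*pi/3), {2} -> exp(-2*I*pi/3), {3} -> 1, {4} -> exp(2*I*pi/3), {5} -> exp(-2*I*pi/3).
Now take the inner product of this character with each irreducible chi from the table, <chi_4*chi_4, chi> = (1/6) sum_C |C| (chi_4*chi_4)(C) conj(chi(C)):
  <chi_4*chi_4, chi_0> = (1/6)[1*(1)*conj(1) + 1*(exp(2*I*pi/3))*conj(1) + 1*(exp(-2*I*pi/3))*conj(1) + 1*(1)*conj(1) + 1*(exp(2*I*pi/3))*conj(1) + 1*(exp(-2*I*pi/3))*conj(1)]
      = (1/6)[(1) + (exp(2*I*pi/3)) + (exp(-2*I*pi/3)) + (1) + (exp(2*I*pi/3)) + (exp(-2*I*pi/3))] = 0/6 = 0
  <chi_4*chi_4, chi_1> = (1/6)[1*(1)*conj(1) + 1*(exp(2*I*pi/3))*conj(exp(I*pi/3)) + 1*(exp(-2*I*pi/3))*conj(exp(2*I*pi/3)) + 1*(1)*conj(-1) + 1*(exp(2*I*pi/3))*conj(exp(-2*I*pi/3)) + 1*(exp(-2*I*pi/3))*conj(exp(-I*pi/3))]
      = (1/6)[(1) + (exp(I*pi/3)) + (exp(2*I*pi/3)) + (-1) + (exp(-2*I*pi/3)) + (exp(-I*pi/3))] = 0/6 = 0
  <chi_4*chi_4, chi_2> = (1/6)[1*(1)*conj(1) + 1*(exp(2*I*pi/3))*conj(exp(2*I*pi/3)) + 1*(exp(-2*I*pi/3))*conj(exp(-2*I*pi/3)) + 1*(1)*conj(1) + 1*(exp(2*I*pi/3))*conj(exp(2*I*pi/3)) + 1*(exp(-2*I*pi/3))*conj(exp(-2*I*pi/3))]
      = (1/6)[(1) + (1) + (1) + (1) + (1) + (1)] = 6/6 = 1
  <chi_4*chi_4, chi_3> = (1/6)[1*(1)*conj(1) + 1*(exp(2*I*pi/3))*conj(-1) + 1*(exp(-2*I*pi/3))*conj(1) + 1*(1)*conj(-1) + 1*(exp(2*I*pi/3))*conj(1) + 1*(exp(-2*I*pi/3))*conj(-1)]
      = (1/6)[(1) + (-exp(2*I*pi/3)) + (exp(-2*I*pi/3)) + (-1) + (exp(2*I*pi/3)) + (-exp(-2*I*pi/3))] = 0/6 = 0
  <chi_4*chi_4, chi_4> = (1/6)[1*(1)*conj(1) + 1*(exp(2*I*pi/3))*conj(exp(-2*I*pi/3)) + 1*(exp(-2*I*pi/3))*conj(exp(2*I*pi/3)) + 1*(1)*conj(1) + 1*(exp(2*I*pi/3))*conj(exp(-2*I*pi/3)) + 1*(exp(-2*I*pi/3))*conj(exp(2*I*pi/3))]
      = (1/6)[(1) + (exp(-2*I*pi/3)) + (exp(2*I*pi/3)) + (1) + (exp(-2*I*pi/3)) + (exp(2*I*pi/3))] = 0/6 = 0
  <chi_4*chi_4, chi_5> = (1/6)[1*(1)*conj(1) + 1*(exp(2*I*pi/3))*conj(exp(-I*pi/3)) + 1*(exp(-2*I*pi/3))*conj(exp(-2*I*pi/3)) + 1*(1)*conj(-1) + 1*(exp(2*I*pi/3))*conj(exp(2*I*pi/3)) + 1*(exp(-2*I*pi/3))*conj(exp(I*pi/3))]
      = (1/6)[(1) + (-1) + (1) + (-1) + (1) + (-1)] = 0/6 = 0
(Exp terms are combined using exp(i*s)*conj(exp(i*t)) = exp(i*(s-t)), and sums of them are collapsed using the identity that for every m > 1 the m distinct m-th roots of unity sum to 0, e.g. 1 + exp(2*I*pi/3) + exp(-2*I*pi/3) = 0.)
Hence the multiplicities are chi_2: 1. Dimension check: dim(chi_4)*dim(chi_4) = 1*1 = 1 and sum (mult * dim) = 1*1 = 1.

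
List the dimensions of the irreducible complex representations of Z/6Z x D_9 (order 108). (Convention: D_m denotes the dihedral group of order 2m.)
Dimensions: 1, 1, 1, 1, 1, 1, 1, 1, 1, 1, 1, 1, 2, 2, 2, 2, 2, 2, 2, 2, 2, 2, 2, 2, 2, 2, 2, 2, 2, 2, 2, 2, 2, 2, 2, 2

Details: There are 36 irreducibles (= number of conjugacy classes). Their dimensions d_i satisfy sum d_i^2 = |G| = 108: 1 + 1 + 1 + 1 + 1 + 1 + 1 + 1 + 1 + 1 + 1 + 1 + 4 + 4 + 4 + 4 + 4 + 4 + 4 + 4 + 4 + 4 + 4 + 4 + 4 + 4 + 4 + 4 + 4 + 4 + 4 + 4 + 4 + 4 + 4 + 4 = 108. (For the product with Z/6Z: each of the 6 1-dim characters of Z/6Z tensors with each irrep of D_9, giving 6 copies of each D_9-dimension.)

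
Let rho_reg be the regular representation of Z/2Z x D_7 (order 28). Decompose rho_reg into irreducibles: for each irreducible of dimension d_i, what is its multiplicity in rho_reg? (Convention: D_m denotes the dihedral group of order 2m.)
Each irreducible V_i of dimension d_i appears with multiplicity d_i, i.e. rho_reg = (direct sum over all irreducibles V_i) d_i V_i. The irreducible dimensions for Z/2Z x D_7 are 1, 1, 1, 1, 2, 2, 2, 2, 2, 2: 4 irreducibles of dimension 1, each with multiplicity 1; 6 irreducibles of dimension 2, each with multiplicity 2. Total dimension 4*1*1 + 6*2*2 = 28 = |G|.

Reasoning: General theorem: in the regular representation of a finite group G, each irreducible appears with multiplicity equal to its dimension. Check: dim(rho_reg) = sum d_i^2 = 1 + 1 + 1 + 1 + 4 + 4 + 4 + 4 + 4 + 4 = 28 = |G|.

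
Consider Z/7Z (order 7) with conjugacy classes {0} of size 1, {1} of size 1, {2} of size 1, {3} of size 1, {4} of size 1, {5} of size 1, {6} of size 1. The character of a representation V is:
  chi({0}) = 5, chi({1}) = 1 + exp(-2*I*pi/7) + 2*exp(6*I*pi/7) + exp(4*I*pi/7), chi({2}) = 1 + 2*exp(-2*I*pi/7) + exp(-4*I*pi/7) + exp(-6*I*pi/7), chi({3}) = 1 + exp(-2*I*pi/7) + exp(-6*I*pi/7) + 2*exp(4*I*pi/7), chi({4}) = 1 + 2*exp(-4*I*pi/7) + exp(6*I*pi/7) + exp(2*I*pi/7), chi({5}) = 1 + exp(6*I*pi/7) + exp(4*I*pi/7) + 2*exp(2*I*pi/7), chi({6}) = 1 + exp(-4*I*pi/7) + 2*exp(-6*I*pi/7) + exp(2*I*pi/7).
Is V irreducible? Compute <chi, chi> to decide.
Not irreducible (reducible): <chi, chi> = 7 > 1.

Working: <chi, chi> = (1/|G|) sum_C |C| * |chi(C)|^2 = (1/7)[1*|5|^2 + 1*|1 + exp(-2*I*pi/7) + 2*exp(6*I*pi/7) + exp(4*I*pi/7)|^2 + 1*|1 + 2*exp(-2*I*pi/7) + exp(-4*I*pi/7) + exp(-6*I*pi/7)|^2 + 1*|1 + exp(-2*I*pi/7) + exp(-6*I*pi/7) + 2*exp(4*I*pi/7)|^2 + 1*|1 + 2*exp(-4*I*pi/7) + exp(6*I*pi/7) + exp(2*I*pi/7)|^2 + 1*|1 + exp(6*I*pi/7) + exp(4*I*pi/7) + 2*exp(2*I*pi/7)|^2 + 1*|1 + exp(-4*I*pi/7) + 2*exp(-6*I*pi/7) + exp(2*I*pi/7)|^2]
  = (1/7)[(25) + (7 + 3*exp(-2*I*pi/7) + 5*exp(-6*I*pi/7) + exp(-4*I*pi/7) + exp(4*I*pi/7) + 5*exp(6*I*pi/7) + 3*exp(2*I*pi/7)) + (7 + 5*exp(-2*I*pi/7) + 3*exp(-4*I*pi/7) + exp(-6*I*pi/7) + exp(6*I*pi/7) + 3*exp(4*I*pi/7) + 5*exp(2*I*pi/7)) + (7 + 5*exp(-4*I*pi/7) + 3*exp(-6*I*pi/7) + exp(-2*I*pi/7) + exp(2*I*pi/7) + 3*exp(6*I*pi/7) + 5*exp(4*I*pi/7)) + (7 + 5*exp(-4*I*pi/7) + 3*exp(-6*I*pi/7) + exp(-2*I*pi/7) + exp(2*I*pi/7) + 3*exp(6*I*pi/7) + 5*exp(4*I*pi/7)) + (7 + 5*exp(-2*I*pi/7) + 3*exp(-4*I*pi/7) + exp(-6*I*pi/7) + exp(6*I*pi/7) + 3*exp(4*I*pi/7) + 5*exp(2*I*pi/7)) + (7 + 3*exp(-2*I*pi/7) + 5*exp(-6*I*pi/7) + exp(-4*I*pi/7) + exp(4*I*pi/7) + 5*exp(6*I*pi/7) + 3*exp(2*I*pi/7))] = 49/7 = 7.
(Exp terms are combined using exp(i*s)*conj(exp(i*t)) = exp(i*(s-t)), and sums of them are collapsed using the identity that for every m > 1 the m distinct m-th roots of unity sum to 0, e.g. 1 + exp(2*I*pi/3) + exp(-2*I*pi/3) = 0.)
A character is irreducible iff <chi, chi> = 1, so this representation is reducible.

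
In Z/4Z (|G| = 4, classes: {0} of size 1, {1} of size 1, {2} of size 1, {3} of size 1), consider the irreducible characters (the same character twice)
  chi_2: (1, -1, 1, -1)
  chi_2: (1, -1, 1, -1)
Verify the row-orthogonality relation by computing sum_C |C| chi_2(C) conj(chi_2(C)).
Sum = 4 = |G| = 4; so <chi_2, chi_2> = 1 (norm-1 confirms irreducibility).

Explanation: Compute term by term over conjugacy classes (|C| * chi_2(C) * conj(chi_2(C))):
  1*(1)*conj(1) + 1*(-1)*conj(-1) + 1*(1)*conj(1) + 1*(-1)*conj(-1)
  = (1) + (1) + (1) + (1)
  = 4.
(Exp terms are combined using exp(i*s)*conj(exp(i*t)) = exp(i*(s-t)), and sums of them are collapsed using the identity that for every m > 1 the m distinct m-th roots of unity sum to 0, e.g. 1 + exp(2*I*pi/3) + exp(-2*I*pi/3) = 0.)
Dividing by |G| = 4 gives 4/4 = 1, matching the row-orthogonality relation <chi_2, chi_2> = [chi_2 = chi_2].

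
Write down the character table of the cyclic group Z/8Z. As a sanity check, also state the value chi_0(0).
Character table of Z/8Z (irreps indexed chi_0,...,chi_7 with chi_k(m) = zeta_8^(k*m), zeta_8 = exp(2*pi*i/8)):
  irrep \ class  {0} (size 1)  {1} (size 1)    {2} (size 1)  {3} (size 1)    {4} (size 1)  {5} (size 1)    {6} (size 1)  {7} (size 1)  
  chi_0          1             1               1             1               1             1               1             1             
  chi_1          1             exp(I*pi/4)     I             exp(3*I*pi/4)   -1            exp(-3*I*pi/4)  -I            exp(-I*pi/4)  
  chi_2          1             I               -1            -I              1             I               -1            -I            
  chi_3          1             exp(3*I*pi/4)   -I            exp(I*pi/4)     -1            exp(-I*pi/4)    I             exp(-3*I*pi/4)
  chi_4          1             -1              1             -1              1             -1              1             -1            
  chi_5          1             exp(-3*I*pi/4)  I             exp(-I*pi/4)    -1            exp(I*pi/4)     -I            exp(3*I*pi/4) 
  chi_6          1             -I              -1            I               1             -I              -1            I             
  chi_7          1             exp(-I*pi/4)    -I            exp(-3*I*pi/4)  -1            exp(3*I*pi/4)   I             exp(I*pi/4)   

Spot check: chi_0(0) = zeta_8^(0*0) = zeta_8^0 = 1.

Proof sketch: Z/8Z is abelian, so all 8 irreducible complex representations are 1-dimensional. They are given by chi_k(m) = zeta_8^(k*m) for k = 0,...,7. Row orthogonality: sum_m chi_k(m) conj(chi_l(m)) = 8 * [k = l].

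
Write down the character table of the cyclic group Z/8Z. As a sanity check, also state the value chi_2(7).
Character table of Z/8Z (irreps indexed chi_0,...,chi_7 with chi_k(m) = zeta_8^(k*m), zeta_8 = exp(2*pi*i/8)):
  irrep \ class  {0} (size 1)  {1} (size 1)    {2} (size 1)  {3} (size 1)    {4} (size 1)  {5} (size 1)    {6} (size 1)  {7} (size 1)  
  chi_0          1             1               1             1               1             1               1             1             
  chi_1          1             exp(I*pi/4)     I             exp(3*I*pi/4)   -1            exp(-3*I*pi/4)  -I            exp(-I*pi/4)  
  chi_2          1             I               -1            -I              1             I               -1            -I            
  chi_3          1             exp(3*I*pi/4)   -I            exp(I*pi/4)     -1            exp(-I*pi/4)    I             exp(-3*I*pi/4)
  chi_4          1             -1              1             -1              1             -1              1             -1            
  chi_5          1             exp(-3*I*pi/4)  I             exp(-I*pi/4)    -1            exp(I*pi/4)     -I            exp(3*I*pi/4) 
  chi_6          1             -I              -1            I               1             -I              -1            I             
  chi_7          1             exp(-I*pi/4)    -I            exp(-3*I*pi/4)  -1            exp(3*I*pi/4)   I             exp(I*pi/4)   

Spot check: chi_2(7) = zeta_8^(2*7) = zeta_8^14 = -I.

Working: Z/8Z is abelian, so all 8 irreducible complex representations are 1-dimensional. They are given by chi_k(m) = zeta_8^(k*m) for k = 0,...,7. Row orthogonality: sum_m chi_k(m) conj(chi_l(m)) = 8 * [k = l].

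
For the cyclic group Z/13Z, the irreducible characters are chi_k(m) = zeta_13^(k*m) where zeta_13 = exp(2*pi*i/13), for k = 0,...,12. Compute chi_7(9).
chi_7(9) = zeta_13^63 = exp(-4*I*pi/13)

Proof sketch: chi_7(9) = zeta_13^(7*9) = zeta_13^63. Since zeta_13^13 = 1, this equals zeta_13^11 = exp(2*pi*i*11/13) = exp(-4*I*pi/13).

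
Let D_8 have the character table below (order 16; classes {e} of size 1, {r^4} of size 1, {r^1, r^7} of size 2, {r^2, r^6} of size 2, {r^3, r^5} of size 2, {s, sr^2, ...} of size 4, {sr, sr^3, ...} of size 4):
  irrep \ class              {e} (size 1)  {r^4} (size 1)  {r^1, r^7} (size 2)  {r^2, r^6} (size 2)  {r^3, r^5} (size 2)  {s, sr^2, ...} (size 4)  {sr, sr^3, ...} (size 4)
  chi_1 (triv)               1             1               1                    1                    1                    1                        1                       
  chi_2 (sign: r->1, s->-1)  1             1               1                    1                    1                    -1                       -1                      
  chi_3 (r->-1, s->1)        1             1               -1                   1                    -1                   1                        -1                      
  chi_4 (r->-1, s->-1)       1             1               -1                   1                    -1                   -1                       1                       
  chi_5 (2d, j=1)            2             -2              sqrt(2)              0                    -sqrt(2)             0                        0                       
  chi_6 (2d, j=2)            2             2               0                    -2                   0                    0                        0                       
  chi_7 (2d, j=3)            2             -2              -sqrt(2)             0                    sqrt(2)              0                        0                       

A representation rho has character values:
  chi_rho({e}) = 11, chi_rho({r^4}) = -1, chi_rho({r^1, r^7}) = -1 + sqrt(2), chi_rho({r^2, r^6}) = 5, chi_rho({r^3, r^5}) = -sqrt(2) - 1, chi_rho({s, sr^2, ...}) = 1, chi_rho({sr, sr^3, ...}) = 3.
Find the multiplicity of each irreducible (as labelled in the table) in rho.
Multiplicities: chi_1: 2, chi_2: 0, chi_3: 1, chi_4: 2, chi_5: 2, chi_6: 0, chi_7: 1.

Use <chi_rho, chi> = (1/|G|) sum_C |C| * chi_rho(C) * conj(chi(C)) with |G| = 16 for each irreducible chi in the table:
  <chi_rho, chi_1> = (1/16)[1*(11)*conj(1) + 1*(-1)*conj(1) + 2*(-1 + sqrt(2))*conj(1) + 2*(5)*conj(1) + 2*(-sqrt(2) - 1)*conj(1) + 4*(1)*conj(1) + 4*(3)*conj(1)]
      = (1/16)[(11) + (-1) + (-2 + 2*sqrt(2)) + (10) + (-2*sqrt(2) - 2) + (4) + (12)] = 32/16 = 2
  <chi_rho, chi_2> = (1/16)[1*(11)*conj(1) + 1*(-1)*conj(1) + 2*(-1 + sqrt(2))*conj(1) + 2*(5)*conj(1) + 2*(-sqrt(2) - 1)*conj(1) + 4*(1)*conj(-1) + 4*(3)*conj(-1)]
      = (1/16)[(11) + (-1) + (-2 + 2*sqrt(2)) + (10) + (-2*sqrt(2) - 2) + (-4) + (-12)] = 0/16 = 0
  <chi_rho, chi_3> = (1/16)[1*(11)*conj(1) + 1*(-1)*conj(1) + 2*(-1 + sqrt(2))*conj(-1) + 2*(5)*conj(1) + 2*(-sqrt(2) - 1)*conj(-1) + 4*(1)*conj(1) + 4*(3)*conj(-1)]
      = (1/16)[(11) + (-1) + (2 - 2*sqrt(2)) + (10) + (2 + 2*sqrt(2)) + (4) + (-12)] = 16/16 = 1
  <chi_rho, chi_4> = (1/16)[1*(11)*conj(1) + 1*(-1)*conj(1) + 2*(-1 + sqrt(2))*conj(-1) + 2*(5)*conj(1) + 2*(-sqrt(2) - 1)*conj(-1) + 4*(1)*conj(-1) + 4*(3)*conj(1)]
      = (1/16)[(11) + (-1) + (2 - 2*sqrt(2)) + (10) + (2 + 2*sqrt(2)) + (-4) + (12)] = 32/16 = 2
  <chi_rho, chi_5> = (1/16)[1*(11)*conj(2) + 1*(-1)*conj(-2) + 2*(-1 + sqrt(2))*conj(sqrt(2)) + 2*(5)*conj(0) + 2*(-sqrt(2) - 1)*conj(-sqrt(2)) + 4*(1)*conj(0) + 4*(3)*conj(0)]
      = (1/16)[(22) + (2) + (4 - 2*sqrt(2)) + (0) + (2*sqrt(2) + 4) + (0) + (0)] = 32/16 = 2
  <chi_rho, chi_6> = (1/16)[1*(11)*conj(2) + 1*(-1)*conj(2) + 2*(-1 + sqrt(2))*conj(0) + 2*(5)*conj(-2) + 2*(-sqrt(2) - 1)*conj(0) + 4*(1)*conj(0) + 4*(3)*conj(0)]
      = (1/16)[(22) + (-2) + (0) + (-20) + (0) + (0) + (0)] = 0/16 = 0
  <chi_rho, chi_7> = (1/16)[1*(11)*conj(2) + 1*(-1)*conj(-2) + 2*(-1 + sqrt(2))*conj(-sqrt(2)) + 2*(5)*conj(0) + 2*(-sqrt(2) - 1)*conj(sqrt(2)) + 4*(1)*conj(0) + 4*(3)*conj(0)]
      = (1/16)[(22) + (2) + (-4 + 2*sqrt(2)) + (0) + (-4 - 2*sqrt(2)) + (0) + (0)] = 16/16 = 1
Dimension check: dim(rho) = sum (mult * dim) = 2*1 + 0*1 + 1*1 + 2*1 + 2*2 + 0*2 + 1*2 = 11 = chi_rho(e) = 11.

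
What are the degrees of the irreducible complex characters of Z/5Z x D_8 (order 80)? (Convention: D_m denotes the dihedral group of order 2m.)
Dimensions: 1, 1, 1, 1, 1, 1, 1, 1, 1, 1, 1, 1, 1, 1, 1, 1, 1, 1, 1, 1, 2, 2, 2, 2, 2, 2, 2, 2, 2, 2, 2, 2, 2, 2, 2

Argument: There are 35 irreducibles (= number of conjugacy classes). Their dimensions d_i satisfy sum d_i^2 = |G| = 80: 1 + 1 + 1 + 1 + 1 + 1 + 1 + 1 + 1 + 1 + 1 + 1 + 1 + 1 + 1 + 1 + 1 + 1 + 1 + 1 + 4 + 4 + 4 + 4 + 4 + 4 + 4 + 4 + 4 + 4 + 4 + 4 + 4 + 4 + 4 = 80. (For the product with Z/5Z: each of the 5 1-dim characters of Z/5Z tensors with each irrep of D_8, giving 5 copies of each D_8-dimension.)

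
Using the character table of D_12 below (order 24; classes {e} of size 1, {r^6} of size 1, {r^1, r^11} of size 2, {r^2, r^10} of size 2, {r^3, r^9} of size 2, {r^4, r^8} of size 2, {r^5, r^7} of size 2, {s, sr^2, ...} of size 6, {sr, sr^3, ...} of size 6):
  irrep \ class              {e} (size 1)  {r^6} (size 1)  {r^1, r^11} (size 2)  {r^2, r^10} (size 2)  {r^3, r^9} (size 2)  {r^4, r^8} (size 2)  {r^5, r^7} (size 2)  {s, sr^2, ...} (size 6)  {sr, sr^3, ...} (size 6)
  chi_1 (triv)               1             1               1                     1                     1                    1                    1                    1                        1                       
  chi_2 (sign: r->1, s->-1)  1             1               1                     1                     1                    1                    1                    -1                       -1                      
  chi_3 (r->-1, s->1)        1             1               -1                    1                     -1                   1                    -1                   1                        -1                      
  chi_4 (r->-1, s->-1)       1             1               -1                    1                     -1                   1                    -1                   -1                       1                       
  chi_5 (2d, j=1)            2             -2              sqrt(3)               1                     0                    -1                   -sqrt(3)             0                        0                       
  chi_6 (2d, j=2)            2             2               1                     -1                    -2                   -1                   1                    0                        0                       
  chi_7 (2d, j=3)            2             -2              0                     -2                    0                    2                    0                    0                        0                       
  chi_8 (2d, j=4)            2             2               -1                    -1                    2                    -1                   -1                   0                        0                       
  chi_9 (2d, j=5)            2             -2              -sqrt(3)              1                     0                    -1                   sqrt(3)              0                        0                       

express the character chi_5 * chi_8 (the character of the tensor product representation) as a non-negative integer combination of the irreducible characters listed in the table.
chi_5 tensor chi_8 = chi_7 + chi_9 (all other irreducibles have multiplicity 0).

Details: The character of a tensor product is the pointwise product (chi_5 * chi_8)(C) = chi_5(C) * chi_8(C):
  {e}: (2)*(2), {r^6}: (-2)*(2), {r^1, r^11}: (sqrt(3))*(-1), {r^2, r^10}: (1)*(-1), {r^3, r^9}: (0)*(2), {r^4, r^8}: (-1)*(-1), {r^5, r^7}: (-sqrt(3))*(-1), {s, sr^2, ...}: (0)*(0), {sr, sr^3, ...}: (0)*(0)
so (chi_5 * chi_8) takes values
  {e} -> 4, {r^6} -> -4, {r^1, r^11} -> -sqrt(3), {r^2, r^10} -> -1, {r^3, r^9} -> 0, {r^4, r^8} -> 1, {r^5, r^7} -> sqrt(3), {s, sr^2, ...} -> 0, {sr, sr^3, ...} -> 0.
Now take the inner product of this character with each irreducible chi from the table, <chi_5*chi_8, chi> = (1/24) sum_C |C| (chi_5*chi_8)(C) conj(chi(C)):
  <chi_5*chi_8, chi_1> = (1/24)[1*(4)*conj(1) + 1*(-4)*conj(1) + 2*(-sqrt(3))*conj(1) + 2*(-1)*conj(1) + 2*(0)*conj(1) + 2*(1)*conj(1) + 2*(sqrt(3))*conj(1) + 6*(0)*conj(1) + 6*(0)*conj(1)]
      = (1/24)[(4) + (-4) + (-2*sqrt(3)) + (-2) + (0) + (2) + (2*sqrt(3)) + (0) + (0)] = 0/24 = 0
  <chi_5*chi_8, chi_2> = (1/24)[1*(4)*conj(1) + 1*(-4)*conj(1) + 2*(-sqrt(3))*conj(1) + 2*(-1)*conj(1) + 2*(0)*conj(1) + 2*(1)*conj(1) + 2*(sqrt(3))*conj(1) + 6*(0)*conj(-1) + 6*(0)*conj(-1)]
      = (1/24)[(4) + (-4) + (-2*sqrt(3)) + (-2) + (0) + (2) + (2*sqrt(3)) + (0) + (0)] = 0/24 = 0
  <chi_5*chi_8, chi_3> = (1/24)[1*(4)*conj(1) + 1*(-4)*conj(1) + 2*(-sqrt(3))*conj(-1) + 2*(-1)*conj(1) + 2*(0)*conj(-1) + 2*(1)*conj(1) + 2*(sqrt(3))*conj(-1) + 6*(0)*conj(1) + 6*(0)*conj(-1)]
      = (1/24)[(4) + (-4) + (2*sqrt(3)) + (-2) + (0) + (2) + (-2*sqrt(3)) + (0) + (0)] = 0/24 = 0
  <chi_5*chi_8, chi_4> = (1/24)[1*(4)*conj(1) + 1*(-4)*conj(1) + 2*(-sqrt(3))*conj(-1) + 2*(-1)*conj(1) + 2*(0)*conj(-1) + 2*(1)*conj(1) + 2*(sqrt(3))*conj(-1) + 6*(0)*conj(-1) + 6*(0)*conj(1)]
      = (1/24)[(4) + (-4) + (2*sqrt(3)) + (-2) + (0) + (2) + (-2*sqrt(3)) + (0) + (0)] = 0/24 = 0
  <chi_5*chi_8, chi_5> = (1/24)[1*(4)*conj(2) + 1*(-4)*conj(-2) + 2*(-sqrt(3))*conj(sqrt(3)) + 2*(-1)*conj(1) + 2*(0)*conj(0) + 2*(1)*conj(-1) + 2*(sqrt(3))*conj(-sqrt(3)) + 6*(0)*conj(0) + 6*(0)*conj(0)]
      = (1/24)[(8) + (8) + (-6) + (-2) + (0) + (-2) + (-6) + (0) + (0)] = 0/24 = 0
  <chi_5*chi_8, chi_6> = (1/24)[1*(4)*conj(2) + 1*(-4)*conj(2) + 2*(-sqrt(3))*conj(1) + 2*(-1)*conj(-1) + 2*(0)*conj(-2) + 2*(1)*conj(-1) + 2*(sqrt(3))*conj(1) + 6*(0)*conj(0) + 6*(0)*conj(0)]
      = (1/24)[(8) + (-8) + (-2*sqrt(3)) + (2) + (0) + (-2) + (2*sqrt(3)) + (0) + (0)] = 0/24 = 0
  <chi_5*chi_8, chi_7> = (1/24)[1*(4)*conj(2) + 1*(-4)*conj(-2) + 2*(-sqrt(3))*conj(0) + 2*(-1)*conj(-2) + 2*(0)*conj(0) + 2*(1)*conj(2) + 2*(sqrt(3))*conj(0) + 6*(0)*conj(0) + 6*(0)*conj(0)]
      = (1/24)[(8) + (8) + (0) + (4) + (0) + (4) + (0) + (0) + (0)] = 24/24 = 1
  <chi_5*chi_8, chi_8> = (1/24)[1*(4)*conj(2) + 1*(-4)*conj(2) + 2*(-sqrt(3))*conj(-1) + 2*(-1)*conj(-1) + 2*(0)*conj(2) + 2*(1)*conj(-1) + 2*(sqrt(3))*conj(-1) + 6*(0)*conj(0) + 6*(0)*conj(0)]
      = (1/24)[(8) + (-8) + (2*sqrt(3)) + (2) + (0) + (-2) + (-2*sqrt(3)) + (0) + (0)] = 0/24 = 0
  <chi_5*chi_8, chi_9> = (1/24)[1*(4)*conj(2) + 1*(-4)*conj(-2) + 2*(-sqrt(3))*conj(-sqrt(3)) + 2*(-1)*conj(1) + 2*(0)*conj(0) + 2*(1)*conj(-1) + 2*(sqrt(3))*conj(sqrt(3)) + 6*(0)*conj(0) + 6*(0)*conj(0)]
      = (1/24)[(8) + (8) + (6) + (-2) + (0) + (-2) + (6) + (0) + (0)] = 24/24 = 1
Hence the multiplicities are chi_7: 1, chi_9: 1. Dimension check: dim(chi_5)*dim(chi_8) = 2*2 = 4 and sum (mult * dim) = 1*2 + 1*2 = 4.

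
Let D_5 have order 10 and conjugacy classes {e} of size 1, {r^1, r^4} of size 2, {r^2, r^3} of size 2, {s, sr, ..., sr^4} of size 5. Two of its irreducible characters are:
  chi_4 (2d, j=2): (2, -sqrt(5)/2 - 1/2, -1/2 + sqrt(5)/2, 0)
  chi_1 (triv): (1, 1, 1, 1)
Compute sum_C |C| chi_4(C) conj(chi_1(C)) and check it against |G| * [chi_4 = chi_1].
Sum = 0; so <chi_4, chi_1> = 0 (distinct irreducibles are orthogonal).

Explanation: Compute term by term over conjugacy classes (|C| * chi_4(C) * conj(chi_1(C))):
  1*(2)*conj(1) + 2*(-sqrt(5)/2 - 1/2)*conj(1) + 2*(-1/2 + sqrt(5)/2)*conj(1) + 5*(0)*conj(1)
  = (2) + (-sqrt(5) - 1) + (-1 + sqrt(5)) + (0)
  = 0.
Dividing by |G| = 10 gives 0/10 = 0, matching the row-orthogonality relation <chi_4, chi_1> = [chi_4 = chi_1].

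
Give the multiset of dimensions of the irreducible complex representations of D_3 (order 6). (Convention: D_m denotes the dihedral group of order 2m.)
Dimensions: 1, 1, 2

Working: There are 3 irreducibles (= number of conjugacy classes). Their dimensions d_i satisfy sum d_i^2 = |G| = 6: 1 + 1 + 4 = 6.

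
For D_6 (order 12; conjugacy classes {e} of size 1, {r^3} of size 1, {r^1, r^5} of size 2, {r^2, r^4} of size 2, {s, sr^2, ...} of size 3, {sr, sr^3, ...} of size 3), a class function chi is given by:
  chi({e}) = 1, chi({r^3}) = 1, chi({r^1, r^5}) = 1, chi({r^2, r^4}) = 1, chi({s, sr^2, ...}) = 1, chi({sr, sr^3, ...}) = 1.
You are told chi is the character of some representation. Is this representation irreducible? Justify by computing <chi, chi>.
Irreducible: <chi, chi> = 1.

Reasoning: <chi, chi> = (1/|G|) sum_C |C| * |chi(C)|^2 = (1/12)[1*|1|^2 + 1*|1|^2 + 2*|1|^2 + 2*|1|^2 + 3*|1|^2 + 3*|1|^2]
  = (1/12)[(1) + (1) + (2) + (2) + (3) + (3)] = 12/12 = 1.
A character is irreducible iff <chi, chi> = 1, so this representation is irreducible.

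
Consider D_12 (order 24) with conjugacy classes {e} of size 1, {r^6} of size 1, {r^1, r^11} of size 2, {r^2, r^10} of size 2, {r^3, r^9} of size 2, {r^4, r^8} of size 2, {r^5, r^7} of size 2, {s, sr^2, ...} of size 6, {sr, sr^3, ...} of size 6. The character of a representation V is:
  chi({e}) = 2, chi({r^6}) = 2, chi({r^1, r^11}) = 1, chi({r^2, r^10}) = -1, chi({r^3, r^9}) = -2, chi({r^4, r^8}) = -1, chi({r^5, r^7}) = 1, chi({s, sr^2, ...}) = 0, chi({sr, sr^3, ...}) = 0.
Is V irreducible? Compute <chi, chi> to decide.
Irreducible: <chi, chi> = 1.

Details: <chi, chi> = (1/|G|) sum_C |C| * |chi(C)|^2 = (1/24)[1*|2|^2 + 1*|2|^2 + 2*|1|^2 + 2*|-1|^2 + 2*|-2|^2 + 2*|-1|^2 + 2*|1|^2 + 6*|0|^2 + 6*|0|^2]
  = (1/24)[(4) + (4) + (2) + (2) + (8) + (2) + (2) + (0) + (0)] = 24/24 = 1.
A character is irreducible iff <chi, chi> = 1, so this representation is irreducible.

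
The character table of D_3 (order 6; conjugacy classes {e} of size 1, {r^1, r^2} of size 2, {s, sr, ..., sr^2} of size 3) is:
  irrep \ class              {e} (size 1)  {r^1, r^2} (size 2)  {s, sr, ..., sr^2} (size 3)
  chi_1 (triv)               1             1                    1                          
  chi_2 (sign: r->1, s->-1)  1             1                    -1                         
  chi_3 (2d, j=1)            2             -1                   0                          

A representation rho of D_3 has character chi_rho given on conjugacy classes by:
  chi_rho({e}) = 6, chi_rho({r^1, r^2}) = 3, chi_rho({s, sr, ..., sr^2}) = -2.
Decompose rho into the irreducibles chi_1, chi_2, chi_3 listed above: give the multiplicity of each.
Multiplicities: chi_1: 1, chi_2: 3, chi_3: 1.

Use <chi_rho, chi> = (1/|G|) sum_C |C| * chi_rho(C) * conj(chi(C)) with |G| = 6 for each irreducible chi in the table:
  <chi_rho, chi_1> = (1/6)[1*(6)*conj(1) + 2*(3)*conj(1) + 3*(-2)*conj(1)]
      = (1/6)[(6) + (6) + (-6)] = 6/6 = 1
  <chi_rho, chi_2> = (1/6)[1*(6)*conj(1) + 2*(3)*conj(1) + 3*(-2)*conj(-1)]
      = (1/6)[(6) + (6) + (6)] = 18/6 = 3
  <chi_rho, chi_3> = (1/6)[1*(6)*conj(2) + 2*(3)*conj(-1) + 3*(-2)*conj(0)]
      = (1/6)[(12) + (-6) + (0)] = 6/6 = 1
Dimension check: dim(rho) = sum (mult * dim) = 1*1 + 3*1 + 1*2 = 6 = chi_rho(e) = 6.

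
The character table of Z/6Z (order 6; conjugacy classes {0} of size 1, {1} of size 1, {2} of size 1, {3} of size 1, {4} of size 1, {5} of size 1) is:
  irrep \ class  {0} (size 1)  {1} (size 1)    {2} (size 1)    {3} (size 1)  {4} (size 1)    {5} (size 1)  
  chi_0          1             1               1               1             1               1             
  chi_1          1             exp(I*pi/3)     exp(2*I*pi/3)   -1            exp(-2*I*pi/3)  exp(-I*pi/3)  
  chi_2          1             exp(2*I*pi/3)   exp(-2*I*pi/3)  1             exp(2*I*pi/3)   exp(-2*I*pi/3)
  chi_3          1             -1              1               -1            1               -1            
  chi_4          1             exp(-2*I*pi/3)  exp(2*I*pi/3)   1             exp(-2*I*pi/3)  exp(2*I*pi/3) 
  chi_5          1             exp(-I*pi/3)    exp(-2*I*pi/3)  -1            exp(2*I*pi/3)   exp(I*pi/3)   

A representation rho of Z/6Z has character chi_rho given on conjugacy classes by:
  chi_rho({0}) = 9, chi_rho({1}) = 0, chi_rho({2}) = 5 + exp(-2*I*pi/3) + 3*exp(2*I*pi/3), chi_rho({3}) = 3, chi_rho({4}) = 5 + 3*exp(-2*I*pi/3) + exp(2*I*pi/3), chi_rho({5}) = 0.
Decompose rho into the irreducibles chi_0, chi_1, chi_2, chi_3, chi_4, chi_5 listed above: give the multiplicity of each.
Multiplicities: chi_0: 3, chi_1: 1, chi_2: 1, chi_3: 2, chi_4: 2, chi_5: 0.

Derivation: Use <chi_rho, chi> = (1/|G|) sum_C |C| * chi_rho(C) * conj(chi(C)) with |G| = 6 for each irreducible chi in the table:
  <chi_rho, chi_0> = (1/6)[1*(9)*conj(1) + 1*(0)*conj(1) + 1*(5 + exp(-2*I*pi/3) + 3*exp(2*I*pi/3))*conj(1) + 1*(3)*conj(1) + 1*(5 + 3*exp(-2*I*pi/3) + exp(2*I*pi/3))*conj(1) + 1*(0)*conj(1)]
      = (1/6)[(9) + (0) + (5 + exp(-2*I*pi/3) + 3*exp(2*I*pi/3)) + (3) + (5 + 3*exp(-2*I*pi/3) + exp(2*I*pi/3)) + (0)] = 18/6 = 3
  <chi_rho, chi_1> = (1/6)[1*(9)*conj(1) + 1*(0)*conj(exp(I*pi/3)) + 1*(5 + exp(-2*I*pi/3) + 3*exp(2*I*pi/3))*conj(exp(2*I*pi/3)) + 1*(3)*conj(-1) + 1*(5 + 3*exp(-2*I*pi/3) + exp(2*I*pi/3))*conj(exp(-2*I*pi/3)) + 1*(0)*conj(exp(-I*pi/3))]
      = (1/6)[(9) + (0) + (3 + 5*exp(-2*I*pi/3) + exp(2*I*pi/3)) + (-3) + (3 + exp(-2*I*pi/3) + 5*exp(2*I*pi/3)) + (0)] = 6/6 = 1
  <chi_rho, chi_2> = (1/6)[1*(9)*conj(1) + 1*(0)*conj(exp(2*I*pi/3)) + 1*(5 + exp(-2*I*pi/3) + 3*exp(2*I*pi/3))*conj(exp(-2*I*pi/3)) + 1*(3)*conj(1) + 1*(5 + 3*exp(-2*I*pi/3) + exp(2*I*pi/3))*conj(exp(2*I*pi/3)) + 1*(0)*conj(exp(-2*I*pi/3))]
      = (1/6)[(9) + (0) + (1 + 3*exp(-2*I*pi/3) + 5*exp(2*I*pi/3)) + (3) + (1 + 5*exp(-2*I*pi/3) + 3*exp(2*I*pi/3)) + (0)] = 6/6 = 1
  <chi_rho, chi_3> = (1/6)[1*(9)*conj(1) + 1*(0)*conj(-1) + 1*(5 + exp(-2*I*pi/3) + 3*exp(2*I*pi/3))*conj(1) + 1*(3)*conj(-1) + 1*(5 + 3*exp(-2*I*pi/3) + exp(2*I*pi/3))*conj(1) + 1*(0)*conj(-1)]
      = (1/6)[(9) + (0) + (5 + exp(-2*I*pi/3) + 3*exp(2*I*pi/3)) + (-3) + (5 + 3*exp(-2*I*pi/3) + exp(2*I*pi/3)) + (0)] = 12/6 = 2
  <chi_rho, chi_4> = (1/6)[1*(9)*conj(1) + 1*(0)*conj(exp(-2*I*pi/3)) + 1*(5 + exp(-2*I*pi/3) + 3*exp(2*I*pi/3))*conj(exp(2*I*pi/3)) + 1*(3)*conj(1) + 1*(5 + 3*exp(-2*I*pi/3) + exp(2*I*pi/3))*conj(exp(-2*I*pi/3)) + 1*(0)*conj(exp(2*I*pi/3))]
      = (1/6)[(9) + (0) + (3 + 5*exp(-2*I*pi/3) + exp(2*I*pi/3)) + (3) + (3 + exp(-2*I*pi/3) + 5*exp(2*I*pi/3)) + (0)] = 12/6 = 2
  <chi_rho, chi_5> = (1/6)[1*(9)*conj(1) + 1*(0)*conj(exp(-I*pi/3)) + 1*(5 + exp(-2*I*pi/3) + 3*exp(2*I*pi/3))*conj(exp(-2*I*pi/3)) + 1*(3)*conj(-1) + 1*(5 + 3*exp(-2*I*pi/3) + exp(2*I*pi/3))*conj(exp(2*I*pi/3)) + 1*(0)*conj(exp(I*pi/3))]
      = (1/6)[(9) + (0) + (1 + 3*exp(-2*I*pi/3) + 5*exp(2*I*pi/3)) + (-3) + (1 + 5*exp(-2*I*pi/3) + 3*exp(2*I*pi/3)) + (0)] = 0/6 = 0
(Exp terms are combined using exp(i*s)*conj(exp(i*t)) = exp(i*(s-t)), and sums of them are collapsed using the identity that for every m > 1 the m distinct m-th roots of unity sum to 0, e.g. 1 + exp(2*I*pi/3) + exp(-2*I*pi/3) = 0.)
Dimension check: dim(rho) = sum (mult * dim) = 3*1 + 1*1 + 1*1 + 2*1 + 2*1 + 0*1 = 9 = chi_rho(e) = 9.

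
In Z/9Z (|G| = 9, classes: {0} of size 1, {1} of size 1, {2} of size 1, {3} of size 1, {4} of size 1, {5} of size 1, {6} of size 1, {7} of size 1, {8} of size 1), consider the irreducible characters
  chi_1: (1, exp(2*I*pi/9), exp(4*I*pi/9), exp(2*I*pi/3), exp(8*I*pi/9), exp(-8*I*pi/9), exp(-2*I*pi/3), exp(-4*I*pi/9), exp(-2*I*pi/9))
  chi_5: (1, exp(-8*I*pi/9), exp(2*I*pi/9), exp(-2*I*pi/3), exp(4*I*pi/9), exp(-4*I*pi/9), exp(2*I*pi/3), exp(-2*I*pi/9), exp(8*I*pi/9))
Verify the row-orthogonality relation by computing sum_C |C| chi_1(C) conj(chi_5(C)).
Sum = 0; so <chi_1, chi_5> = 0 (distinct irreducibles are orthogonal).

Why: Compute term by term over conjugacy classes (|C| * chi_1(C) * conj(chi_5(C))):
  1*(1)*conj(1) + 1*(exp(2*I*pi/9))*conj(exp(-8*I*pi/9)) + 1*(exp(4*I*pi/9))*conj(exp(2*I*pi/9)) + 1*(exp(2*I*pi/3))*conj(exp(-2*I*pi/3)) + 1*(exp(8*I*pi/9))*conj(exp(4*I*pi/9)) + 1*(exp(-8*I*pi/9))*conj(exp(-4*I*pi/9)) + 1*(exp(-2*I*pi/3))*conj(exp(2*I*pi/3)) + 1*(exp(-4*I*pi/9))*conj(exp(-2*I*pi/9)) + 1*(exp(-2*I*pi/9))*conj(exp(8*I*pi/9))
  = (1) + (exp(-8*I*pi/9)) + (exp(2*I*pi/9)) + (exp(-2*I*pi/3)) + (exp(4*I*pi/9)) + (exp(-4*I*pi/9)) + (exp(2*I*pi/3)) + (exp(-2*I*pi/9)) + (exp(8*I*pi/9))
  = 0.
(Exp terms are combined using exp(i*s)*conj(exp(i*t)) = exp(i*(s-t)), and sums of them are collapsed using the identity that for every m > 1 the m distinct m-th roots of unity sum to 0, e.g. 1 + exp(2*I*pi/3) + exp(-2*I*pi/3) = 0.)
Dividing by |G| = 9 gives 0/9 = 0, matching the row-orthogonality relation <chi_1, chi_5> = [chi_1 = chi_5].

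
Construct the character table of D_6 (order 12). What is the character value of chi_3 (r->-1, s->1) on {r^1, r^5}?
Conjugacy classes: {e} of size 1, {r^3} of size 1, {r^1, r^5} of size 2, {r^2, r^4} of size 2, {s, sr^2, ...} of size 3, {sr, sr^3, ...} of size 3.
Character table:
  irrep \ class              {e} (size 1)  {r^3} (size 1)  {r^1, r^5} (size 2)  {r^2, r^4} (size 2)  {s, sr^2, ...} (size 3)  {sr, sr^3, ...} (size 3)
  chi_1 (triv)               1             1               1                    1                    1                        1                       
  chi_2 (sign: r->1, s->-1)  1             1               1                    1                    -1                       -1                      
  chi_3 (r->-1, s->1)        1             -1              -1                   1                    1                        -1                      
  chi_4 (r->-1, s->-1)       1             -1              -1                   1                    -1                       1                       
  chi_5 (2d, j=1)            2             -2              1                    -1                   0                        0                       
  chi_6 (2d, j=2)            2             2               -1                   -1                   0                        0                       

Spot check: chi_3 (r->-1, s->1) on {r^1, r^5} = -1.

Details: D_6 has order 2*6 = 12 with 6 conjugacy classes, hence 6 irreducibles. Sum of squared dims 1 + 1 + 1 + 1 + 4 + 4 = 12 = |G|. Linear characters come from the abelianisation; the 2-dimensional irreps have character r^k -> 2*cos(2*pi*j*k/6), reflections -> 0.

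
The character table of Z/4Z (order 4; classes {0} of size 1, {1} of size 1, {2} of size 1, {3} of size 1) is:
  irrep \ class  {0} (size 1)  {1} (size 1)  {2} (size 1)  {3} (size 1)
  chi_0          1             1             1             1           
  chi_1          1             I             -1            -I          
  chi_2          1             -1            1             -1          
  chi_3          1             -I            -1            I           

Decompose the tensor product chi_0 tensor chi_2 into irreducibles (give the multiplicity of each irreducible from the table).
chi_0 tensor chi_2 = chi_2 (all other irreducibles have multiplicity 0).

Reasoning: The character of a tensor product is the pointwise product (chi_0 * chi_2)(C) = chi_0(C) * chi_2(C):
  {0}: (1)*(1), {1}: (1)*(-1), {2}: (1)*(1), {3}: (1)*(-1)
so (chi_0 * chi_2) takes values
  {0} -> 1, {1} -> -1, {2} -> 1, {3} -> -1.
Now take the inner product of this character with each irreducible chi from the table, <chi_0*chi_2, chi> = (1/4) sum_C |C| (chi_0*chi_2)(C) conj(chi(C)):
  <chi_0*chi_2, chi_0> = (1/4)[1*(1)*conj(1) + 1*(-1)*conj(1) + 1*(1)*conj(1) + 1*(-1)*conj(1)]
      = (1/4)[(1) + (-1) + (1) + (-1)] = 0/4 = 0
  <chi_0*chi_2, chi_1> = (1/4)[1*(1)*conj(1) + 1*(-1)*conj(I) + 1*(1)*conj(-1) + 1*(-1)*conj(-I)]
      = (1/4)[(1) + (I) + (-1) + (-I)] = 0/4 = 0
  <chi_0*chi_2, chi_2> = (1/4)[1*(1)*conj(1) + 1*(-1)*conj(-1) + 1*(1)*conj(1) + 1*(-1)*conj(-1)]
      = (1/4)[(1) + (1) + (1) + (1)] = 4/4 = 1
  <chi_0*chi_2, chi_3> = (1/4)[1*(1)*conj(1) + 1*(-1)*conj(-I) + 1*(1)*conj(-1) + 1*(-1)*conj(I)]
      = (1/4)[(1) + (-I) + (-1) + (I)] = 0/4 = 0
(Exp terms are combined using exp(i*s)*conj(exp(i*t)) = exp(i*(s-t)), and sums of them are collapsed using the identity that for every m > 1 the m distinct m-th roots of unity sum to 0, e.g. 1 + exp(2*I*pi/3) + exp(-2*I*pi/3) = 0.)
Hence the multiplicities are chi_2: 1. Dimension check: dim(chi_0)*dim(chi_2) = 1*1 = 1 and sum (mult * dim) = 1*1 = 1.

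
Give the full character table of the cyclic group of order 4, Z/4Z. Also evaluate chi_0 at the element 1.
Character table of Z/4Z (irreps indexed chi_0,...,chi_3 with chi_k(m) = zeta_4^(k*m), zeta_4 = exp(2*pi*i/4)):
  irrep \ class  {0} (size 1)  {1} (size 1)  {2} (size 1)  {3} (size 1)
  chi_0          1             1             1             1           
  chi_1          1             I             -1            -I          
  chi_2          1             -1            1             -1          
  chi_3          1             -I            -1            I           

Spot check: chi_0(1) = zeta_4^(0*1) = zeta_4^0 = 1.

Solution. Z/4Z is abelian, so all 4 irreducible complex representations are 1-dimensional. They are given by chi_k(m) = zeta_4^(k*m) for k = 0,...,3. Row orthogonality: sum_m chi_k(m) conj(chi_l(m)) = 4 * [k = l].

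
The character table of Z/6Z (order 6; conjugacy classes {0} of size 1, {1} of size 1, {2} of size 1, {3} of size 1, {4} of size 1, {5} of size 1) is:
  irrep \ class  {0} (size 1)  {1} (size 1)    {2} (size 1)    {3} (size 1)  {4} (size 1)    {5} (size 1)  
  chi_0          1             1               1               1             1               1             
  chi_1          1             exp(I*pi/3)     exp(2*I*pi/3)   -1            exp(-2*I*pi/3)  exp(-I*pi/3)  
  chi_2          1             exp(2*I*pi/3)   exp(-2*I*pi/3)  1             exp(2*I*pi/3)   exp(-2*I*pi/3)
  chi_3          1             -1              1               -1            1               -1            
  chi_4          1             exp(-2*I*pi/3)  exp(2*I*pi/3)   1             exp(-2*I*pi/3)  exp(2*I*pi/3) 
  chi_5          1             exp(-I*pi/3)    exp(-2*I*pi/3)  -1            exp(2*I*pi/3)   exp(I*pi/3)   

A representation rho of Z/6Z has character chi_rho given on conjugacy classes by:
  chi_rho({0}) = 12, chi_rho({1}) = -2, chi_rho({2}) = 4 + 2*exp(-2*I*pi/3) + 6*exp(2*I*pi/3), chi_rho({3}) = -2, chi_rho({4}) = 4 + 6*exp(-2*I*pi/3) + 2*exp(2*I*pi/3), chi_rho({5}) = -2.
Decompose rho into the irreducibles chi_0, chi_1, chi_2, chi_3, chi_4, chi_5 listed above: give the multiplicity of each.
Multiplicities: chi_0: 1, chi_1: 3, chi_2: 1, chi_3: 3, chi_4: 3, chi_5: 1.

Justification: Use <chi_rho, chi> = (1/|G|) sum_C |C| * chi_rho(C) * conj(chi(C)) with |G| = 6 for each irreducible chi in the table:
  <chi_rho, chi_0> = (1/6)[1*(12)*conj(1) + 1*(-2)*conj(1) + 1*(4 + 2*exp(-2*I*pi/3) + 6*exp(2*I*pi/3))*conj(1) + 1*(-2)*conj(1) + 1*(4 + 6*exp(-2*I*pi/3) + 2*exp(2*I*pi/3))*conj(1) + 1*(-2)*conj(1)]
      = (1/6)[(12) + (-2) + (4 + 2*exp(-2*I*pi/3) + 6*exp(2*I*pi/3)) + (-2) + (4 + 6*exp(-2*I*pi/3) + 2*exp(2*I*pi/3)) + (-2)] = 6/6 = 1
  <chi_rho, chi_1> = (1/6)[1*(12)*conj(1) + 1*(-2)*conj(exp(I*pi/3)) + 1*(4 + 2*exp(-2*I*pi/3) + 6*exp(2*I*pi/3))*conj(exp(2*I*pi/3)) + 1*(-2)*conj(-1) + 1*(4 + 6*exp(-2*I*pi/3) + 2*exp(2*I*pi/3))*conj(exp(-2*I*pi/3)) + 1*(-2)*conj(exp(-I*pi/3))]
      = (1/6)[(12) + (exp(-2*I*pi/3) + exp(I*pi/3) - 2*exp(-I*pi/3)) + (6 + 4*exp(-2*I*pi/3) + 2*exp(2*I*pi/3)) + (2) + (6 + 2*exp(-2*I*pi/3) + 4*exp(2*I*pi/3)) + (-2*exp(I*pi/3) + exp(-I*pi/3) + exp(2*I*pi/3))] = 18/6 = 3
  <chi_rho, chi_2> = (1/6)[1*(12)*conj(1) + 1*(-2)*conj(exp(2*I*pi/3)) + 1*(4 + 2*exp(-2*I*pi/3) + 6*exp(2*I*pi/3))*conj(exp(-2*I*pi/3)) + 1*(-2)*conj(1) + 1*(4 + 6*exp(-2*I*pi/3) + 2*exp(2*I*pi/3))*conj(exp(2*I*pi/3)) + 1*(-2)*conj(exp(-2*I*pi/3))]
      = (1/6)[(12) + (3*exp(-I*pi/3) - 2*exp(-2*I*pi/3) + 3*exp(2*I*pi/3)) + (2 + 6*exp(-2*I*pi/3) + 4*exp(2*I*pi/3)) + (-2) + (2 + 4*exp(-2*I*pi/3) + 6*exp(2*I*pi/3)) + (3*exp(-2*I*pi/3) - 2*exp(2*I*pi/3) + 3*exp(I*pi/3))] = 6/6 = 1
  <chi_rho, chi_3> = (1/6)[1*(12)*conj(1) + 1*(-2)*conj(-1) + 1*(4 + 2*exp(-2*I*pi/3) + 6*exp(2*I*pi/3))*conj(1) + 1*(-2)*conj(-1) + 1*(4 + 6*exp(-2*I*pi/3) + 2*exp(2*I*pi/3))*conj(1) + 1*(-2)*conj(-1)]
      = (1/6)[(12) + (2) + (4 + 2*exp(-2*I*pi/3) + 6*exp(2*I*pi/3)) + (2) + (4 + 6*exp(-2*I*pi/3) + 2*exp(2*I*pi/3)) + (2)] = 18/6 = 3
  <chi_rho, chi_4> = (1/6)[1*(12)*conj(1) + 1*(-2)*conj(exp(-2*I*pi/3)) + 1*(4 + 2*exp(-2*I*pi/3) + 6*exp(2*I*pi/3))*conj(exp(2*I*pi/3)) + 1*(-2)*conj(1) + 1*(4 + 6*exp(-2*I*pi/3) + 2*exp(2*I*pi/3))*conj(exp(-2*I*pi/3)) + 1*(-2)*conj(exp(2*I*pi/3))]
      = (1/6)[(12) + (-2*exp(2*I*pi/3) + exp(-2*I*pi/3) + exp(I*pi/3)) + (6 + 4*exp(-2*I*pi/3) + 2*exp(2*I*pi/3)) + (-2) + (6 + 2*exp(-2*I*pi/3) + 4*exp(2*I*pi/3)) + (exp(-I*pi/3) + exp(2*I*pi/3) - 2*exp(-2*I*pi/3))] = 18/6 = 3
  <chi_rho, chi_5> = (1/6)[1*(12)*conj(1) + 1*(-2)*conj(exp(-I*pi/3)) + 1*(4 + 2*exp(-2*I*pi/3) + 6*exp(2*I*pi/3))*conj(exp(-2*I*pi/3)) + 1*(-2)*conj(-1) + 1*(4 + 6*exp(-2*I*pi/3) + 2*exp(2*I*pi/3))*conj(exp(2*I*pi/3)) + 1*(-2)*conj(exp(I*pi/3))]
      = (1/6)[(12) + (3*exp(-I*pi/3) - 2*exp(I*pi/3) + 3*exp(2*I*pi/3)) + (2 + 6*exp(-2*I*pi/3) + 4*exp(2*I*pi/3)) + (2) + (2 + 4*exp(-2*I*pi/3) + 6*exp(2*I*pi/3)) + (3*exp(-2*I*pi/3) - 2*exp(-I*pi/3) + 3*exp(I*pi/3))] = 6/6 = 1
(Exp terms are combined using exp(i*s)*conj(exp(i*t)) = exp(i*(s-t)), and sums of them are collapsed using the identity that for every m > 1 the m distinct m-th roots of unity sum to 0, e.g. 1 + exp(2*I*pi/3) + exp(-2*I*pi/3) = 0.)
Dimension check: dim(rho) = sum (mult * dim) = 1*1 + 3*1 + 1*1 + 3*1 + 3*1 + 1*1 = 12 = chi_rho(e) = 12.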